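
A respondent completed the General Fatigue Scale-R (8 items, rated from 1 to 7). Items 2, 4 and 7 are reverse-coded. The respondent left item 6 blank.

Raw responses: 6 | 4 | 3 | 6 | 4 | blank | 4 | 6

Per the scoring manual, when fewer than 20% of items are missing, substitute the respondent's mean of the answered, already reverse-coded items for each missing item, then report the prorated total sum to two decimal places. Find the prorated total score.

33.14

Reverse-coded (reverse-coded value = 8 − response):
  item 2: 8 − 4 = 4
  item 4: 8 − 6 = 2
  item 7: 8 − 4 = 4
Completed scored items (7 of 8): 6, 4, 3, 2, 4, 4, 6; sum = 29.
Person mean = 29 / 7 ≈ 4.1429
Prorated total = (29 / 7) × 8 = 33.14 (to 2 dp)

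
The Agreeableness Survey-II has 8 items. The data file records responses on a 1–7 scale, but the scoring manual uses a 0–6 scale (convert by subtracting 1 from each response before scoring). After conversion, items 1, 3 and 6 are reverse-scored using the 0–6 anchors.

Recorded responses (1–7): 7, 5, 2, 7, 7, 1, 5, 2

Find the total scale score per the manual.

32

Convert to 0–6: 6, 4, 1, 6, 6, 0, 4, 1
Reverse-coded (reverse-coded value = 6 − response):
  item 1: 6 − 6 = 0
  item 3: 6 − 1 = 5
  item 6: 6 − 0 = 6
Scored: 0, 4, 5, 6, 6, 6, 4, 1
Total = 32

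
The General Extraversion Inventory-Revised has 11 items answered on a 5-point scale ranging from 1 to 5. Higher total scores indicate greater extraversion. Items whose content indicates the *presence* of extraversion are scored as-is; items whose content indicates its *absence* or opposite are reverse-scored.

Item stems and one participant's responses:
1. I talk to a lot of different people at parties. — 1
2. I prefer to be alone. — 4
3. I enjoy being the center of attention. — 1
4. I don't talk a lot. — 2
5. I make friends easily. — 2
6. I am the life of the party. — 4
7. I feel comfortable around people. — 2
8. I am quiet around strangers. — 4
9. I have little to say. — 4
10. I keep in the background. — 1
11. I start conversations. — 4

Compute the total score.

29

Items 2, 4, 8, 9, 10 describe the absence/opposite of extraversion → reverse-score.
on a 1–5 scale, reversed = 6 − raw.
  item 1: 1
  item 2: 6 − 4 = 2
  item 3: 1
  item 4: 6 − 2 = 4
  item 5: 2
  item 6: 4
  item 7: 2
  item 8: 6 − 4 = 2
  item 9: 6 − 4 = 2
  item 10: 6 − 1 = 5
  item 11: 4
Total = 1 + 2 + 1 + 4 + 2 + 4 + 2 + 2 + 2 + 5 + 4 = 29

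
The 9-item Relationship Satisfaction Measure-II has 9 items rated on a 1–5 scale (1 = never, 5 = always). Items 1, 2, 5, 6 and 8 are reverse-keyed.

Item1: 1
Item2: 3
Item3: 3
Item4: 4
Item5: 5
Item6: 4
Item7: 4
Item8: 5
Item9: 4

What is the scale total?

27

Reversing items 1, 2, 5, 6, and 8 with 6 − raw:
Total = (6−1) + (6−3) + 3 + 4 + (6−5) + (6−4) + 4 + (6−5) + 4
      = 5 + 3 + 3 + 4 + 1 + 2 + 4 + 1 + 4 = 27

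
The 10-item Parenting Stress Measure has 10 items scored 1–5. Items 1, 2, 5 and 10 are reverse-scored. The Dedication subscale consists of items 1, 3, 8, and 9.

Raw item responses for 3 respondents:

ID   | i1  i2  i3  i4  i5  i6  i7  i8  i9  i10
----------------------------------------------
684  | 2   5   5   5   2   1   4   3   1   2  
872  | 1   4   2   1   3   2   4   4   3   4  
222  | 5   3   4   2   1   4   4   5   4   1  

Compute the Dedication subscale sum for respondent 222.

14

Respondent 222 raw: 5, 3, 4, 2, 1, 4, 4, 5, 4, 1.
Dedication items: 1, 3, 8, 9.
Reverse-coded (on a 1–5 scale, reversed = 6 − raw):
  item 1: 6 − 5 = 1
  item 3: 4
  item 8: 5
  item 9: 4
Sum = 1 + 4 + 5 + 4 = 14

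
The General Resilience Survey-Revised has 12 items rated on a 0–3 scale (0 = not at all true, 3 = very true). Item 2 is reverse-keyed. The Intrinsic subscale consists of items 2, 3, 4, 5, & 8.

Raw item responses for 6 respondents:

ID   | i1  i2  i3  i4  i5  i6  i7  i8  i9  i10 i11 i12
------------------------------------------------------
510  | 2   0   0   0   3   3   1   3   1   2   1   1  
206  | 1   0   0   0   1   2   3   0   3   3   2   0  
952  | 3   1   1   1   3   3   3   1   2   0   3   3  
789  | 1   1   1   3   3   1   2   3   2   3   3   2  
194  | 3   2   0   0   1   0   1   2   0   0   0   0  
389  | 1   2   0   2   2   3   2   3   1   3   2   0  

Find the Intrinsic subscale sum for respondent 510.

9

Respondent 510 raw: 2, 0, 0, 0, 3, 3, 1, 3, 1, 2, 1, 1.
Intrinsic items: 2, 3, 4, 5, 8.
Reverse-coded (reversed = (0+3) − raw = 3 − raw):
  item 2: 3 − 0 = 3
  item 3: 0
  item 4: 0
  item 5: 3
  item 8: 3
Sum = 3 + 0 + 0 + 3 + 3 = 9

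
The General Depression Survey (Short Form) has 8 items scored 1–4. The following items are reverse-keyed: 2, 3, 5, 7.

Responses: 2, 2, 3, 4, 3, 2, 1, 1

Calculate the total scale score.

Apply reverse scoring (on a 1–4 scale, reversed = 5 − raw):
  item 2: 5 − 2 = 3
  item 3: 5 − 3 = 2
  item 5: 5 − 3 = 2
  item 7: 5 − 1 = 4
Scored responses: 2, 3, 2, 4, 2, 2, 4, 1
Total = 2 + 3 + 2 + 4 + 2 + 2 + 4 + 1 = 20

20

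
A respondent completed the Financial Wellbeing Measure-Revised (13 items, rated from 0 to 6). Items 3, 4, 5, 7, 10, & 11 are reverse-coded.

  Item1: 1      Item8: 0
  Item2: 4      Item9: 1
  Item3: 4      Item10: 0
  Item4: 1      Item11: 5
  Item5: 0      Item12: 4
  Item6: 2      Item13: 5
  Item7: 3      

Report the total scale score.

Reverse-coded items (reversed = (0+6) − raw = 6 − raw):
  item 3: 6 − 4 = 2
  item 4: 6 − 1 = 5
  item 5: 6 − 0 = 6
  item 7: 6 − 3 = 3
  item 10: 6 − 0 = 6
  item 11: 6 − 5 = 1
After reverse-coding: 1, 4, 2, 5, 6, 2, 3, 0, 1, 6, 1, 4, 5
Total = 1 + 4 + 2 + 5 + 6 + 2 + 3 + 0 + 1 + 6 + 1 + 4 + 5 = 40

40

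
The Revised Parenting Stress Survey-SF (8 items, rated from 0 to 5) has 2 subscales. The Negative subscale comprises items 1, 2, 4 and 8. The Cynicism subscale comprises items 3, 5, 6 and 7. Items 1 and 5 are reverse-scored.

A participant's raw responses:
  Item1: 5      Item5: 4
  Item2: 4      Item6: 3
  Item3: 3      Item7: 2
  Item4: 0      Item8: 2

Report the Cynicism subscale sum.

9

Cynicism items: 3, 5, 6, 7.
Of these, item 5 is reverse-scored; reverse-coded value = 5 − response.
  item 3: 3
  item 5: 5 − 4 = 1
  item 6: 3
  item 7: 2
Sum = 3 + 1 + 3 + 2 = 9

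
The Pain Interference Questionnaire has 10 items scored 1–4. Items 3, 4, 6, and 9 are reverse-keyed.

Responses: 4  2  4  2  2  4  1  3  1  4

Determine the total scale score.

Reverse-keyed items use 5 − raw:
  item 3: 5 − 4 = 1
  item 4: 5 − 2 = 3
  item 6: 5 − 4 = 1
  item 9: 5 − 1 = 4
Scored responses: 4, 2, 1, 3, 2, 1, 1, 3, 4, 4
Total = 4 + 2 + 1 + 3 + 2 + 1 + 1 + 3 + 4 + 4 = 25

25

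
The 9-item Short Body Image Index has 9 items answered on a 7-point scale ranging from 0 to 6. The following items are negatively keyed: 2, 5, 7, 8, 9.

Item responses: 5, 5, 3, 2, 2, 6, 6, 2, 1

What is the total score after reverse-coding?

Apply reverse scoring (reverse-coded value = 6 − response):
  item 2: 6 − 5 = 1
  item 5: 6 − 2 = 4
  item 7: 6 − 6 = 0
  item 8: 6 − 2 = 4
  item 9: 6 − 1 = 5
Scored items: 5, 1, 3, 2, 4, 6, 0, 4, 5
Total = 5 + 1 + 3 + 2 + 4 + 6 + 0 + 4 + 5 = 30

30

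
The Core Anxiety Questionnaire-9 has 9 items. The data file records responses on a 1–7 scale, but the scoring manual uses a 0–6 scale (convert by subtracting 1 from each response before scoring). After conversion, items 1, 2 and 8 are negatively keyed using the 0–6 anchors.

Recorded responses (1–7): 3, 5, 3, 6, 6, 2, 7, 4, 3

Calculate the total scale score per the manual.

Convert to 0–6: 2, 4, 2, 5, 5, 1, 6, 3, 2
Reverse-coded (reversed = (0+6) − raw = 6 − raw):
  item 1: 6 − 2 = 4
  item 2: 6 − 4 = 2
  item 8: 6 − 3 = 3
Scored: 4, 2, 2, 5, 5, 1, 6, 3, 2
Total = 30

30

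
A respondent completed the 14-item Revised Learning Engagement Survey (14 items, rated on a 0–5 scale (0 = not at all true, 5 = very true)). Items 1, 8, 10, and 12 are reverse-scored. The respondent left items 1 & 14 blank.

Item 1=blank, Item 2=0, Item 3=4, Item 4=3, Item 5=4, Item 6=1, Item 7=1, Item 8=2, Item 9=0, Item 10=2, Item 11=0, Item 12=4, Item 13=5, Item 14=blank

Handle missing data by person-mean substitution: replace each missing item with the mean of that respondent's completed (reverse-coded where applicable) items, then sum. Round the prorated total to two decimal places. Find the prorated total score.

29.17

Reverse-coded (reversed = (0+5) − raw = 5 − raw):
  item 8: 5 − 2 = 3
  item 10: 5 − 2 = 3
  item 12: 5 − 4 = 1
Completed scored items (12 of 14): 0, 4, 3, 4, 1, 1, 3, 0, 3, 0, 1, 5; sum = 25.
Person mean = 25 / 12 ≈ 2.0833
Prorated total = (25 / 12) × 14 = 29.17 (to 2 dp)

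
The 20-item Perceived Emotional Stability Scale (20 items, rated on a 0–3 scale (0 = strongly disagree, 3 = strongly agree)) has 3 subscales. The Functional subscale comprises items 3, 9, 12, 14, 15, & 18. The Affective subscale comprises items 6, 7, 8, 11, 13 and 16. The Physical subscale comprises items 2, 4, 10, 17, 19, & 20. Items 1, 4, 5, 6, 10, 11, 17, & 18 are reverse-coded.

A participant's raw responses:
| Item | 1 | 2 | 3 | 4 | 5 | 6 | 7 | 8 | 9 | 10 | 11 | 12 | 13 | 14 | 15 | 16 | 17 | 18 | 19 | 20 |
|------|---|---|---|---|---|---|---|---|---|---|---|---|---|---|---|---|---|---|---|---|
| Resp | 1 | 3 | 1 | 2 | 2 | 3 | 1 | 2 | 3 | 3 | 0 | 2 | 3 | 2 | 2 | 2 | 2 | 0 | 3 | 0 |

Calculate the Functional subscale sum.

Functional items: 3, 9, 12, 14, 15, 18.
Of these, item 18 is reverse-coded; reversed = (0+3) − raw = 3 − raw.
  item 3: 1
  item 9: 3
  item 12: 2
  item 14: 2
  item 15: 2
  item 18: 3 − 0 = 3
Sum = 1 + 3 + 2 + 2 + 2 + 3 = 13

13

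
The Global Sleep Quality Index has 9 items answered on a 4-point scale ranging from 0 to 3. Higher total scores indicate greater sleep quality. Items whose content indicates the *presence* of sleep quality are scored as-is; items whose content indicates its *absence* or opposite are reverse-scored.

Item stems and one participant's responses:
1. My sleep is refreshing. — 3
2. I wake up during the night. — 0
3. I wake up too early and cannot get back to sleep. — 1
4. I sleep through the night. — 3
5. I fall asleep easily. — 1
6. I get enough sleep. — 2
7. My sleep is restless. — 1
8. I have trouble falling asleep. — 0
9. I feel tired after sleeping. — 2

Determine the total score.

20

Items 2, 3, 7, 8, 9 describe the absence/opposite of sleep quality → reverse-score.
on a 0–3 scale, reversed = 3 − raw.
  item 1: 3
  item 2: 3 − 0 = 3
  item 3: 3 − 1 = 2
  item 4: 3
  item 5: 1
  item 6: 2
  item 7: 3 − 1 = 2
  item 8: 3 − 0 = 3
  item 9: 3 − 2 = 1
Total = 3 + 3 + 2 + 3 + 1 + 2 + 2 + 3 + 1 = 20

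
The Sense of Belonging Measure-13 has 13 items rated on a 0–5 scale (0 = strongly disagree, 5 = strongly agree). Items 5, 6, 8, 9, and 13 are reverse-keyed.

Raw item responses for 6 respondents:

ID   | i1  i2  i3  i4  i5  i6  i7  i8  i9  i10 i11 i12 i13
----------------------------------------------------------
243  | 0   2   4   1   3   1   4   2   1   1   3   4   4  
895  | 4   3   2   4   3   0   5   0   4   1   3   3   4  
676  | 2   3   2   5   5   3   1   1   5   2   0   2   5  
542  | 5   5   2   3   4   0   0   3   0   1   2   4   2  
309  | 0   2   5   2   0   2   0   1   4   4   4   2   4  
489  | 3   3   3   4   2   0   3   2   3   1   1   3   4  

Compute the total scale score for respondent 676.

23

Respondent 676 raw: 2, 3, 2, 5, 5, 3, 1, 1, 5, 2, 0, 2, 5.
Reverse-coded (reverse-coded value = 5 − response):
  item 1: 2
  item 2: 3
  item 3: 2
  item 4: 5
  item 5: 5 − 5 = 0
  item 6: 5 − 3 = 2
  item 7: 1
  item 8: 5 − 1 = 4
  item 9: 5 − 5 = 0
  item 10: 2
  item 11: 0
  item 12: 2
  item 13: 5 − 5 = 0
Sum = 2 + 3 + 2 + 5 + 0 + 2 + 1 + 4 + 0 + 2 + 0 + 2 + 0 = 23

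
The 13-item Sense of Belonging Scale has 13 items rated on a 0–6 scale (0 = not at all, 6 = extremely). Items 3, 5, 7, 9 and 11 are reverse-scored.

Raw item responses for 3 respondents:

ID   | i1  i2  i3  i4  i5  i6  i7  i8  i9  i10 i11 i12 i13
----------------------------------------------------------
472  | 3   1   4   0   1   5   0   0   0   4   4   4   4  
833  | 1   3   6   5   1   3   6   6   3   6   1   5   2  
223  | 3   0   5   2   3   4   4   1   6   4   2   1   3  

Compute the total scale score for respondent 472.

Respondent 472 raw: 3, 1, 4, 0, 1, 5, 0, 0, 0, 4, 4, 4, 4.
Reverse-coded (on a 0–6 scale, reversed = 6 − raw):
  item 1: 3
  item 2: 1
  item 3: 6 − 4 = 2
  item 4: 0
  item 5: 6 − 1 = 5
  item 6: 5
  item 7: 6 − 0 = 6
  item 8: 0
  item 9: 6 − 0 = 6
  item 10: 4
  item 11: 6 − 4 = 2
  item 12: 4
  item 13: 4
Sum = 3 + 1 + 2 + 0 + 5 + 5 + 6 + 0 + 6 + 4 + 2 + 4 + 4 = 42

42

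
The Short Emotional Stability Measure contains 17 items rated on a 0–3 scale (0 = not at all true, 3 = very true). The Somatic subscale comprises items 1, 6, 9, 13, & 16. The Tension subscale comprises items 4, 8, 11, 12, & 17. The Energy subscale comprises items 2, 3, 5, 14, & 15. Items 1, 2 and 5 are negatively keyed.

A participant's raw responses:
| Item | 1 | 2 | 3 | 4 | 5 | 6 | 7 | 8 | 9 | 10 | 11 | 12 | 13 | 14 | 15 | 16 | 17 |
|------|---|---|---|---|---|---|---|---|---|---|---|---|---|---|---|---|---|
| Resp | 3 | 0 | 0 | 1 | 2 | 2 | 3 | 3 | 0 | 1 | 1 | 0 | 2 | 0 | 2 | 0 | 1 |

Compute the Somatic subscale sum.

4

Somatic items: 1, 6, 9, 13, 16.
Of these, item 1 is negatively keyed; on a 0–3 scale, reversed = 3 − raw.
  item 1: 3 − 3 = 0
  item 6: 2
  item 9: 0
  item 13: 2
  item 16: 0
Sum = 0 + 2 + 0 + 2 + 0 = 4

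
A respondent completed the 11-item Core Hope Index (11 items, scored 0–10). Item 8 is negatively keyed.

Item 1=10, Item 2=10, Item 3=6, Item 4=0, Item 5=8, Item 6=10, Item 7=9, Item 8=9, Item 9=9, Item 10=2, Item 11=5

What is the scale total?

70

Raw sum = 78. Negatively keyed items: 8; their raw sum = 9.
Each reversal replaces raw with 10 − raw, changing the total by 10 − 2·raw per item.
Total = 78 + 1·10 − 2·9 = 78 + 10 − 18 = 70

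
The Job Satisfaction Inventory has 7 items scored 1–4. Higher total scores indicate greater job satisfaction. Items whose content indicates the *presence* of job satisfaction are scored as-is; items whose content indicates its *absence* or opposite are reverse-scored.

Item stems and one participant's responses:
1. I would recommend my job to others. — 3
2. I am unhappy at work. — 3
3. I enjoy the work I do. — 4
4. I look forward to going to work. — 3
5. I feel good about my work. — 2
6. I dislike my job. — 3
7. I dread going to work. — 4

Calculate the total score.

Items 2, 6, 7 describe the absence/opposite of job satisfaction → reverse-score.
reversed = (1+4) − raw = 5 − raw.
  item 1: 3
  item 2: 5 − 3 = 2
  item 3: 4
  item 4: 3
  item 5: 2
  item 6: 5 − 3 = 2
  item 7: 5 − 4 = 1
Total = 3 + 2 + 4 + 3 + 2 + 2 + 1 = 17

17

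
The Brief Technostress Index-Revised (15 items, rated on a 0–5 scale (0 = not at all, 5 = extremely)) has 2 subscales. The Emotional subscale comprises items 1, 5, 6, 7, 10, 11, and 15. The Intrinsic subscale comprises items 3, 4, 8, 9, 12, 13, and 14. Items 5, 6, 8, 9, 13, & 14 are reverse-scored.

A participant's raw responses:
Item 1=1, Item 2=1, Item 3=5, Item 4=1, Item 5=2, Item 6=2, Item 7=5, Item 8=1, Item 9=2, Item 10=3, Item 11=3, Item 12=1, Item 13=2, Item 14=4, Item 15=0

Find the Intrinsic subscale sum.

Intrinsic items: 3, 4, 8, 9, 12, 13, 14.
Of these, items 8, 9, 13, and 14 are reverse-scored; reversed = (0+5) − raw = 5 − raw.
  item 3: 5
  item 4: 1
  item 8: 5 − 1 = 4
  item 9: 5 − 2 = 3
  item 12: 1
  item 13: 5 − 2 = 3
  item 14: 5 − 4 = 1
Sum = 5 + 1 + 4 + 3 + 1 + 3 + 1 = 18

18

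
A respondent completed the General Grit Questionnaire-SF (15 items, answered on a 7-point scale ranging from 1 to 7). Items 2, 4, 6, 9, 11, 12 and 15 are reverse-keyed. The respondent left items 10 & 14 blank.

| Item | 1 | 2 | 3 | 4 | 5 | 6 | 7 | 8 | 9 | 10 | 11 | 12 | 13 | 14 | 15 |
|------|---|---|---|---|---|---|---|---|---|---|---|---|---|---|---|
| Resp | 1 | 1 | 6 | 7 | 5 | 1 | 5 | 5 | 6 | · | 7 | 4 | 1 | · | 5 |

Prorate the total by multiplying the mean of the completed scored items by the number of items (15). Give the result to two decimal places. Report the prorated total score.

Reverse-coded (reversed = (1+7) − raw = 8 − raw):
  item 2: 8 − 1 = 7
  item 4: 8 − 7 = 1
  item 6: 8 − 1 = 7
  item 9: 8 − 6 = 2
  item 11: 8 − 7 = 1
  item 12: 8 − 4 = 4
  item 15: 8 − 5 = 3
Completed scored items (13 of 15): 1, 7, 6, 1, 5, 7, 5, 5, 2, 1, 4, 1, 3; sum = 48.
Person mean = 48 / 13 ≈ 3.6923
Prorated total = (48 / 13) × 15 = 55.38 (to 2 dp)

55.38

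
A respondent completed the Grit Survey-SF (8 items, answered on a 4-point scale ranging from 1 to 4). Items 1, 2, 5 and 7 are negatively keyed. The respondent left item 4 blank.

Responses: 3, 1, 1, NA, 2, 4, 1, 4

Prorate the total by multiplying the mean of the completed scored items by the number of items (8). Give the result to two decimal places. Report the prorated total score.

Reverse-coded (reversed = (1+4) − raw = 5 − raw):
  item 1: 5 − 3 = 2
  item 2: 5 − 1 = 4
  item 5: 5 − 2 = 3
  item 7: 5 − 1 = 4
Completed scored items (7 of 8): 2, 4, 1, 3, 4, 4, 4; sum = 22.
Person mean = 22 / 7 ≈ 3.1429
Prorated total = (22 / 7) × 8 = 25.14 (to 2 dp)

25.14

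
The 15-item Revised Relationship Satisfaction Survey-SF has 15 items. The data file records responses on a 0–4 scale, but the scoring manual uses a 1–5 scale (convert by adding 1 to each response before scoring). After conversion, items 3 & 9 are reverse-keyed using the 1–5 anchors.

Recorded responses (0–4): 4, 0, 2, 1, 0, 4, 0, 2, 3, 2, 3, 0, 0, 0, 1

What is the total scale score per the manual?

Convert to 1–5: 5, 1, 3, 2, 1, 5, 1, 3, 4, 3, 4, 1, 1, 1, 2
Reverse-coded (on a 1–5 scale, reversed = 6 − raw):
  item 3: 6 − 3 = 3
  item 9: 6 − 4 = 2
Scored: 5, 1, 3, 2, 1, 5, 1, 3, 2, 3, 4, 1, 1, 1, 2
Total = 35

35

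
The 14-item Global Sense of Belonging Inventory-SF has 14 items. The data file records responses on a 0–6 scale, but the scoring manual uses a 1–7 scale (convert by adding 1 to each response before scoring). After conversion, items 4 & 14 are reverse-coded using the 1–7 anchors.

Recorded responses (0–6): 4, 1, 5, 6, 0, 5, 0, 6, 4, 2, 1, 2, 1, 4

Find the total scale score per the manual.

47

Convert to 1–7: 5, 2, 6, 7, 1, 6, 1, 7, 5, 3, 2, 3, 2, 5
Reverse-coded (reverse-coded value = 8 − response):
  item 4: 8 − 7 = 1
  item 14: 8 − 5 = 3
Scored: 5, 2, 6, 1, 1, 6, 1, 7, 5, 3, 2, 3, 2, 3
Total = 47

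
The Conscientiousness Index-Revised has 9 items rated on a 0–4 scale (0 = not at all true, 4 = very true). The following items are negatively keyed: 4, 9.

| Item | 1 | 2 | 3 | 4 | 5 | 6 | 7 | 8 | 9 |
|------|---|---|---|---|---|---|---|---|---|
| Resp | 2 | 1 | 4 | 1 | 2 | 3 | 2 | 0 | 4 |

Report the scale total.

17

Negatively keyed items use 4 − raw:
  item 4: 4 − 1 = 3
  item 9: 4 − 4 = 0
After reverse-coding: 2, 1, 4, 3, 2, 3, 2, 0, 0
Total = 2 + 1 + 4 + 3 + 2 + 3 + 2 + 0 + 0 = 17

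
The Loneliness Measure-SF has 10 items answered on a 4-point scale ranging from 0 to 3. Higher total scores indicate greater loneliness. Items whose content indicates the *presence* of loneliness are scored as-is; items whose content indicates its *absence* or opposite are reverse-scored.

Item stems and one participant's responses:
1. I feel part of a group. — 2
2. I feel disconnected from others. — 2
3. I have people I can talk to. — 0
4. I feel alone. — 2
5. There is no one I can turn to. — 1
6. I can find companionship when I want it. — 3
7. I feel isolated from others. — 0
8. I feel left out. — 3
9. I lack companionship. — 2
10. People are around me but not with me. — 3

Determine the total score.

Items 1, 3, 6 describe the absence/opposite of loneliness → reverse-score.
on a 0–3 scale, reversed = 3 − raw.
  item 1: 3 − 2 = 1
  item 2: 2
  item 3: 3 − 0 = 3
  item 4: 2
  item 5: 1
  item 6: 3 − 3 = 0
  item 7: 0
  item 8: 3
  item 9: 2
  item 10: 3
Total = 1 + 2 + 3 + 2 + 1 + 0 + 0 + 3 + 2 + 3 = 17

17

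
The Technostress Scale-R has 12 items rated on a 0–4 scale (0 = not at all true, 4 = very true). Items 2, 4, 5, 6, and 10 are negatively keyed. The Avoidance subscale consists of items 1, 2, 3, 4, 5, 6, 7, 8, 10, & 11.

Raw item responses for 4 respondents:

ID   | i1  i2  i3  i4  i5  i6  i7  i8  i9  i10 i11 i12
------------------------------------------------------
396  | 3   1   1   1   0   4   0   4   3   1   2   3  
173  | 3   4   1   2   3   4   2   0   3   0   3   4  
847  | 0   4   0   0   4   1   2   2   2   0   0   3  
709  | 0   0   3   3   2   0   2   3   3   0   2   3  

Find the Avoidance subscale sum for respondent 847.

Respondent 847 raw: 0, 4, 0, 0, 4, 1, 2, 2, 2, 0, 0, 3.
Avoidance items: 1, 2, 3, 4, 5, 6, 7, 8, 10, 11.
Reverse-coded (on a 0–4 scale, reversed = 4 − raw):
  item 1: 0
  item 2: 4 − 4 = 0
  item 3: 0
  item 4: 4 − 0 = 4
  item 5: 4 − 4 = 0
  item 6: 4 − 1 = 3
  item 7: 2
  item 8: 2
  item 10: 4 − 0 = 4
  item 11: 0
Sum = 0 + 0 + 0 + 4 + 0 + 3 + 2 + 2 + 4 + 0 = 15

15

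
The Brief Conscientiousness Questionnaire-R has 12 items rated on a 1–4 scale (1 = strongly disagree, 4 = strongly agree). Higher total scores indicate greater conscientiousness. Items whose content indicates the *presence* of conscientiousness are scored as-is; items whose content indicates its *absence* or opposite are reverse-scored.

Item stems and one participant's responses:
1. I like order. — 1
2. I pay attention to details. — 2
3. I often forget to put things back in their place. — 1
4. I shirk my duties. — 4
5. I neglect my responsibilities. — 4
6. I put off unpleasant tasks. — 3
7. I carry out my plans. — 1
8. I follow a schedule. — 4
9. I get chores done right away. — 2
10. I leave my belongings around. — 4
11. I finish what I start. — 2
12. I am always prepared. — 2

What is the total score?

23

Items 3, 4, 5, 6, 10 describe the absence/opposite of conscientiousness → reverse-score.
reversed = (1+4) − raw = 5 − raw.
  item 1: 1
  item 2: 2
  item 3: 5 − 1 = 4
  item 4: 5 − 4 = 1
  item 5: 5 − 4 = 1
  item 6: 5 − 3 = 2
  item 7: 1
  item 8: 4
  item 9: 2
  item 10: 5 − 4 = 1
  item 11: 2
  item 12: 2
Total = 1 + 2 + 4 + 1 + 1 + 2 + 1 + 4 + 2 + 1 + 2 + 2 = 23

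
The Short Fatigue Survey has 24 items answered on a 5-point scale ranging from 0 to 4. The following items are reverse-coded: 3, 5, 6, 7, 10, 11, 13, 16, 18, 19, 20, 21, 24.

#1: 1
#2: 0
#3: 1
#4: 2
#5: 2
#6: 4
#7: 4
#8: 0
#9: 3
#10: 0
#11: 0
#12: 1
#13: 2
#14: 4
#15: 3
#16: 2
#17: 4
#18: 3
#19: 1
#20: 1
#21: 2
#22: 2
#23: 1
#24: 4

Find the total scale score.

Reverse-coded items (reversed = (0+4) − raw = 4 − raw):
  item 3: 4 − 1 = 3
  item 5: 4 − 2 = 2
  item 6: 4 − 4 = 0
  item 7: 4 − 4 = 0
  item 10: 4 − 0 = 4
  item 11: 4 − 0 = 4
  item 13: 4 − 2 = 2
  item 16: 4 − 2 = 2
  item 18: 4 − 3 = 1
  item 19: 4 − 1 = 3
  item 20: 4 − 1 = 3
  item 21: 4 − 2 = 2
  item 24: 4 − 4 = 0
Scored responses: 1, 0, 3, 2, 2, 0, 0, 0, 3, 4, 4, 1, 2, 4, 3, 2, 4, 1, 3, 3, 2, 2, 1, 0
Total = 1 + 0 + 3 + 2 + 2 + 0 + 0 + 0 + 3 + 4 + 4 + 1 + 2 + 4 + 3 + 2 + 4 + 1 + 3 + 3 + 2 + 2 + 1 + 0 = 47

47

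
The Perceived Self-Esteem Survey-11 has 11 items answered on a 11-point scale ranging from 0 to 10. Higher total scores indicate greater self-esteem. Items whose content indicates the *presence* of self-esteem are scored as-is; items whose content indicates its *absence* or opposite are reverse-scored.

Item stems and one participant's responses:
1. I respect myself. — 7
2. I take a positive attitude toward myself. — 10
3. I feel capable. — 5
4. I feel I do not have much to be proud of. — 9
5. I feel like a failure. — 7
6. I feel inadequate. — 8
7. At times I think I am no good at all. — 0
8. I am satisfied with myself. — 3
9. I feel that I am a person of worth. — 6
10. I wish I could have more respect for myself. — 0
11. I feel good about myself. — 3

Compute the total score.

Items 4, 5, 6, 7, 10 describe the absence/opposite of self-esteem → reverse-score.
reverse-coded value = 10 − response.
  item 1: 7
  item 2: 10
  item 3: 5
  item 4: 10 − 9 = 1
  item 5: 10 − 7 = 3
  item 6: 10 − 8 = 2
  item 7: 10 − 0 = 10
  item 8: 3
  item 9: 6
  item 10: 10 − 0 = 10
  item 11: 3
Total = 7 + 10 + 5 + 1 + 3 + 2 + 10 + 3 + 6 + 10 + 3 = 60

60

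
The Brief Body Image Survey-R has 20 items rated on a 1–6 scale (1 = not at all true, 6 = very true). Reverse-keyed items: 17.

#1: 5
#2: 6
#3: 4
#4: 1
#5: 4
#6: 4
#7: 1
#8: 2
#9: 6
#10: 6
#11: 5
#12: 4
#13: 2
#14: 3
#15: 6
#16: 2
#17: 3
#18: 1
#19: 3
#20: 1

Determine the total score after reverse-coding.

Raw sum = 69. Reverse-keyed items: 17; their raw sum = 3.
Each reversal replaces raw with 7 − raw, changing the total by 7 − 2·raw per item.
Total = 69 + 1·7 − 2·3 = 69 + 7 − 6 = 70

70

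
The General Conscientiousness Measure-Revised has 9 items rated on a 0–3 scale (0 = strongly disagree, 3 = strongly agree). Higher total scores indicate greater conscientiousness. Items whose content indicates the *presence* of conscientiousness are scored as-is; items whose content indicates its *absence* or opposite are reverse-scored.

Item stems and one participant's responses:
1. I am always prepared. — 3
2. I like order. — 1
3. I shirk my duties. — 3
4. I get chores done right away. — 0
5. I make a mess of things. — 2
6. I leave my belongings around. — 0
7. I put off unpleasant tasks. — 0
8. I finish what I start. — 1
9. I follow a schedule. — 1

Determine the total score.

Items 3, 5, 6, 7 describe the absence/opposite of conscientiousness → reverse-score.
reversed = (0+3) − raw = 3 − raw.
  item 1: 3
  item 2: 1
  item 3: 3 − 3 = 0
  item 4: 0
  item 5: 3 − 2 = 1
  item 6: 3 − 0 = 3
  item 7: 3 − 0 = 3
  item 8: 1
  item 9: 1
Total = 3 + 1 + 0 + 0 + 1 + 3 + 3 + 1 + 1 = 13

13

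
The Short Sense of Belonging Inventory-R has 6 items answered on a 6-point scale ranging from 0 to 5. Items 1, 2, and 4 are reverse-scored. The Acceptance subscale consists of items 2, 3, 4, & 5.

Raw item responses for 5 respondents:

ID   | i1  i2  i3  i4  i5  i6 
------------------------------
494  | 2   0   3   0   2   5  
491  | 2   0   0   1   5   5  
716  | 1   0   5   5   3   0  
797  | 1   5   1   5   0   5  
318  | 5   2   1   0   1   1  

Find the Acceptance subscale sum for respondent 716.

Respondent 716 raw: 1, 0, 5, 5, 3, 0.
Acceptance items: 2, 3, 4, 5.
Reverse-coded (reversed = (0+5) − raw = 5 − raw):
  item 2: 5 − 0 = 5
  item 3: 5
  item 4: 5 − 5 = 0
  item 5: 3
Sum = 5 + 5 + 0 + 3 = 13

13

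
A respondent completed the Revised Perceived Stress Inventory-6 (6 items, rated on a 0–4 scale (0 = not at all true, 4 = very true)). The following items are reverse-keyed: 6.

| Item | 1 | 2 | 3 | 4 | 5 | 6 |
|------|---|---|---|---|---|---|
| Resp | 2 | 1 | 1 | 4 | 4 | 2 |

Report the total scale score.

Raw sum = 14. Reverse-keyed items: 6; their raw sum = 2.
Each reversal replaces raw with 4 − raw, changing the total by 4 − 2·raw per item.
Total = 14 + 1·4 − 2·2 = 14 + 4 − 4 = 14

14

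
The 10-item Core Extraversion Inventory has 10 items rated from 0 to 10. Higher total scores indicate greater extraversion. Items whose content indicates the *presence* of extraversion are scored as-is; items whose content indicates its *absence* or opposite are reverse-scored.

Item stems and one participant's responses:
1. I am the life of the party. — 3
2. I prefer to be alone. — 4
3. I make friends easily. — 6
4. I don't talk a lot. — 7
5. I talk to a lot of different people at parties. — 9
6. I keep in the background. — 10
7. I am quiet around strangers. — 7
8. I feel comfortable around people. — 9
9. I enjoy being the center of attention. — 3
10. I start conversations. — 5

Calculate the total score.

Items 2, 4, 6, 7 describe the absence/opposite of extraversion → reverse-score.
reverse-coded value = 10 − response.
  item 1: 3
  item 2: 10 − 4 = 6
  item 3: 6
  item 4: 10 − 7 = 3
  item 5: 9
  item 6: 10 − 10 = 0
  item 7: 10 − 7 = 3
  item 8: 9
  item 9: 3
  item 10: 5
Total = 3 + 6 + 6 + 3 + 9 + 0 + 3 + 9 + 3 + 5 = 47

47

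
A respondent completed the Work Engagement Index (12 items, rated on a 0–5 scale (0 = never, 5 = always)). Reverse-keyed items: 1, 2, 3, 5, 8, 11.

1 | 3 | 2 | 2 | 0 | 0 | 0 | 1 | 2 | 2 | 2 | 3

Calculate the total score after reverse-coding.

30

Reverse-coded items (reversed = (0+5) − raw = 5 − raw):
  item 1: 5 − 1 = 4
  item 2: 5 − 3 = 2
  item 3: 5 − 2 = 3
  item 5: 5 − 0 = 5
  item 8: 5 − 1 = 4
  item 11: 5 − 2 = 3
Scored responses: 4, 2, 3, 2, 5, 0, 0, 4, 2, 2, 3, 3
Total = 4 + 2 + 3 + 2 + 5 + 0 + 0 + 4 + 2 + 2 + 3 + 3 = 30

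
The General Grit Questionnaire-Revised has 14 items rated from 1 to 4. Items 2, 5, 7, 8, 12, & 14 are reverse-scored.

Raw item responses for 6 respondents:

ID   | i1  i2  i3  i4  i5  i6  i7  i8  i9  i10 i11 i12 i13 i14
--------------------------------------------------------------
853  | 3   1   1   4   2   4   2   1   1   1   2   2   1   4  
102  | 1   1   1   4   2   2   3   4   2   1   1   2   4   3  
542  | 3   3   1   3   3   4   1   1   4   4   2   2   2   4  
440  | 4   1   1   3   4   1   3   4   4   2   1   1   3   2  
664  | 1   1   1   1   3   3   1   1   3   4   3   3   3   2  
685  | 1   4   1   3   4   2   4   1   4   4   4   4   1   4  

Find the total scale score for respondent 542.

39

Respondent 542 raw: 3, 3, 1, 3, 3, 4, 1, 1, 4, 4, 2, 2, 2, 4.
Reverse-coded (on a 1–4 scale, reversed = 5 − raw):
  item 1: 3
  item 2: 5 − 3 = 2
  item 3: 1
  item 4: 3
  item 5: 5 − 3 = 2
  item 6: 4
  item 7: 5 − 1 = 4
  item 8: 5 − 1 = 4
  item 9: 4
  item 10: 4
  item 11: 2
  item 12: 5 − 2 = 3
  item 13: 2
  item 14: 5 − 4 = 1
Sum = 3 + 2 + 1 + 3 + 2 + 4 + 4 + 4 + 4 + 4 + 2 + 3 + 2 + 1 = 39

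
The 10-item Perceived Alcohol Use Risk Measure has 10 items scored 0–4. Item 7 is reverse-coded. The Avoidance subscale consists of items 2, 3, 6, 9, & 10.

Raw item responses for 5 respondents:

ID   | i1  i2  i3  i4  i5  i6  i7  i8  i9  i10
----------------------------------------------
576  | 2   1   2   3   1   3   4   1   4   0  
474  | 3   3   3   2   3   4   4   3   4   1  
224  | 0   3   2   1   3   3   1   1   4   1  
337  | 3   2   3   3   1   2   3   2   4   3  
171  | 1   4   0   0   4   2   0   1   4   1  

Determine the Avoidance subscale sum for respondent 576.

Respondent 576 raw: 2, 1, 2, 3, 1, 3, 4, 1, 4, 0.
Avoidance items: 2, 3, 6, 9, 10.
Reverse-coded (reversed = (0+4) − raw = 4 − raw):
  item 2: 1
  item 3: 2
  item 6: 3
  item 9: 4
  item 10: 0
Sum = 1 + 2 + 3 + 4 + 0 = 10

10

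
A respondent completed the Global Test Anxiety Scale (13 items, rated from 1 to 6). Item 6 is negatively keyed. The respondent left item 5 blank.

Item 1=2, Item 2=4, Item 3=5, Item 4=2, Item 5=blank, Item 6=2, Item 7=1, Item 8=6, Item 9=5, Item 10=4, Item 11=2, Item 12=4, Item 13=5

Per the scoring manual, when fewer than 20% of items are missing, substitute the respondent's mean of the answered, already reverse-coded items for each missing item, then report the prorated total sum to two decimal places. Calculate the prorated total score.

48.75

Reverse-coded (on a 1–6 scale, reversed = 7 − raw):
  item 6: 7 − 2 = 5
Completed scored items (12 of 13): 2, 4, 5, 2, 5, 1, 6, 5, 4, 2, 4, 5; sum = 45.
Person mean = 45 / 12 ≈ 3.7500
Prorated total = (45 / 12) × 13 = 48.75 (to 2 dp)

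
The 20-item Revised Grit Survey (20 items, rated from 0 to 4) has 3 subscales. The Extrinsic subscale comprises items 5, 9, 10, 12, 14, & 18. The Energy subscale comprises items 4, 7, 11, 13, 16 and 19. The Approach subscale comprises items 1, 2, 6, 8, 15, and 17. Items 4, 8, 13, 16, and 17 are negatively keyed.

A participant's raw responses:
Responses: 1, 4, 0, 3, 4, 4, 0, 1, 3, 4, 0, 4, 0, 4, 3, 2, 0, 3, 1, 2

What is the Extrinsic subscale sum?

Extrinsic items: 5, 9, 10, 12, 14, 18.
  item 5: 4
  item 9: 3
  item 10: 4
  item 12: 4
  item 14: 4
  item 18: 3
Sum = 4 + 3 + 4 + 4 + 4 + 3 = 22

22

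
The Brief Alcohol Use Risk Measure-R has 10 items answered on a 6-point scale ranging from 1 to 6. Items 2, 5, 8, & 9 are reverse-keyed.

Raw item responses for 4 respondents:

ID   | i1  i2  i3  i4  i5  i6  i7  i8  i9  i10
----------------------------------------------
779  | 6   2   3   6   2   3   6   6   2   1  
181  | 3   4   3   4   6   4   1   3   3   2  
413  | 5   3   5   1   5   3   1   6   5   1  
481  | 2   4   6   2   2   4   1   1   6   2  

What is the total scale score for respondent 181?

Respondent 181 raw: 3, 4, 3, 4, 6, 4, 1, 3, 3, 2.
Reverse-coded (reversed = (1+6) − raw = 7 − raw):
  item 1: 3
  item 2: 7 − 4 = 3
  item 3: 3
  item 4: 4
  item 5: 7 − 6 = 1
  item 6: 4
  item 7: 1
  item 8: 7 − 3 = 4
  item 9: 7 − 3 = 4
  item 10: 2
Sum = 3 + 3 + 3 + 4 + 1 + 4 + 1 + 4 + 4 + 2 = 29

29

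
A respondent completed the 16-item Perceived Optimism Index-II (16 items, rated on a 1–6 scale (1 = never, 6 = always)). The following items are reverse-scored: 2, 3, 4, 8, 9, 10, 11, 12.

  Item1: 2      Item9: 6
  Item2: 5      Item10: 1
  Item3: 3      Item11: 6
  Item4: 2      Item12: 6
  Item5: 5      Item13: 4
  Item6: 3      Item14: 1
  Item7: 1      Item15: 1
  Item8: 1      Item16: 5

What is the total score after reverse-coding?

Raw sum = 52. Reverse-scored items: 2, 3, 4, 8, 9, 10, 11, 12; their raw sum = 30.
Each reversal replaces raw with 7 − raw, changing the total by 7 − 2·raw per item.
Total = 52 + 8·7 − 2·30 = 52 + 56 − 60 = 48

48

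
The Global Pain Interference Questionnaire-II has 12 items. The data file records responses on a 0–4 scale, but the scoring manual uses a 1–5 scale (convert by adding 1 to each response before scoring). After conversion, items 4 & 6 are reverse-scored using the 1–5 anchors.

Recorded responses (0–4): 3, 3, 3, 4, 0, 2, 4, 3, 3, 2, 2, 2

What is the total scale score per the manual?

39

Convert to 1–5: 4, 4, 4, 5, 1, 3, 5, 4, 4, 3, 3, 3
Reverse-coded (reversed = (1+5) − raw = 6 − raw):
  item 4: 6 − 5 = 1
  item 6: 6 − 3 = 3
Scored: 4, 4, 4, 1, 1, 3, 5, 4, 4, 3, 3, 3
Total = 39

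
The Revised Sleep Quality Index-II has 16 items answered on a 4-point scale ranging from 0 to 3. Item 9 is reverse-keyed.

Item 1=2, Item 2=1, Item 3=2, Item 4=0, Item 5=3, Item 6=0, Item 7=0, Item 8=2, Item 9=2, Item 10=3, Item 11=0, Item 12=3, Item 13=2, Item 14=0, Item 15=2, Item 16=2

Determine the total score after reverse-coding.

Reversing item 9 with 3 − raw:
Total = 2 + 1 + 2 + 0 + 3 + 0 + 0 + 2 + (3−2) + 3 + 0 + 3 + 2 + 0 + 2 + 2
      = 2 + 1 + 2 + 0 + 3 + 0 + 0 + 2 + 1 + 3 + 0 + 3 + 2 + 0 + 2 + 2 = 23

23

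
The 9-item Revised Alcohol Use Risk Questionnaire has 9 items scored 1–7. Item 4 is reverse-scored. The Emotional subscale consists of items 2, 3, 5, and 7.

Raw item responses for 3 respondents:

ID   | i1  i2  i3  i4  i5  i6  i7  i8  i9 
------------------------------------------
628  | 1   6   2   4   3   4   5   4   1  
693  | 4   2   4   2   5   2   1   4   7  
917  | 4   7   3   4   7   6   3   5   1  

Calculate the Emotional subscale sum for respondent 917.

Respondent 917 raw: 4, 7, 3, 4, 7, 6, 3, 5, 1.
Emotional items: 2, 3, 5, 7.
Reverse-coded (reverse-coded value = 8 − response):
  item 2: 7
  item 3: 3
  item 5: 7
  item 7: 3
Sum = 7 + 3 + 7 + 3 = 20

20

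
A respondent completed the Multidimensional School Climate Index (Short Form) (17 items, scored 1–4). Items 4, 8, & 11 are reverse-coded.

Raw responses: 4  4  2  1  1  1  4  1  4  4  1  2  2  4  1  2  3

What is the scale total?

50

Apply reverse scoring (on a 1–4 scale, reversed = 5 − raw):
  item 4: 5 − 1 = 4
  item 8: 5 − 1 = 4
  item 11: 5 − 1 = 4
Scored items: 4, 4, 2, 4, 1, 1, 4, 4, 4, 4, 4, 2, 2, 4, 1, 2, 3
Total = 4 + 4 + 2 + 4 + 1 + 1 + 4 + 4 + 4 + 4 + 4 + 2 + 2 + 4 + 1 + 2 + 3 = 50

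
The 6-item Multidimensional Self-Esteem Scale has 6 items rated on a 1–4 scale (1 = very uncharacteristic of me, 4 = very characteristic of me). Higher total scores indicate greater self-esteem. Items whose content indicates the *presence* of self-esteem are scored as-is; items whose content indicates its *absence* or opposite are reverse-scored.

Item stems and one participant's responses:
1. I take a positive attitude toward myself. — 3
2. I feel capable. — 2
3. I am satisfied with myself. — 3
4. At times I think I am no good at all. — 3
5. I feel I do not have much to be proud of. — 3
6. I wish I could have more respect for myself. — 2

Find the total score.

15

Items 4, 5, 6 describe the absence/opposite of self-esteem → reverse-score.
on a 1–4 scale, reversed = 5 − raw.
  item 1: 3
  item 2: 2
  item 3: 3
  item 4: 5 − 3 = 2
  item 5: 5 − 3 = 2
  item 6: 5 − 2 = 3
Total = 3 + 2 + 3 + 2 + 2 + 3 = 15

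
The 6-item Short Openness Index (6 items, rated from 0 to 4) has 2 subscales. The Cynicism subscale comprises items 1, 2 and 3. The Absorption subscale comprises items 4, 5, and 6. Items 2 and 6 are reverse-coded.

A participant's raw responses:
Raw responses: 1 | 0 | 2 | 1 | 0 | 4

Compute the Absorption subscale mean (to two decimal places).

Absorption items: 4, 5, 6.
Of these, item 6 is reverse-coded; on a 0–4 scale, reversed = 4 − raw.
  item 4: 1
  item 5: 0
  item 6: 4 − 4 = 0
Sum = 1 + 0 + 0 = 1
Mean = 1 / 3 = 0.33

0.33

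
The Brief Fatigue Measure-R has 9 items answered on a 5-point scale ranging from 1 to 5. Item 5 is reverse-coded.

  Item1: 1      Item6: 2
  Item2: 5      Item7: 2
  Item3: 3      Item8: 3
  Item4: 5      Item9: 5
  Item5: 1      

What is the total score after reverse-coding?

31

Raw sum = 27. Reverse-coded items: 5; their raw sum = 1.
Each reversal replaces raw with 6 − raw, changing the total by 6 − 2·raw per item.
Total = 27 + 1·6 − 2·1 = 27 + 6 − 2 = 31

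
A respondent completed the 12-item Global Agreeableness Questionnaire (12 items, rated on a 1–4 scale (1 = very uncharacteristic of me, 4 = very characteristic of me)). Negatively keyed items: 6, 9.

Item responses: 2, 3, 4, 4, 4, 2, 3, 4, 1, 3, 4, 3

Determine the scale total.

Reversing items 6 and 9 with 5 − raw:
Total = 2 + 3 + 4 + 4 + 4 + (5−2) + 3 + 4 + (5−1) + 3 + 4 + 3
      = 2 + 3 + 4 + 4 + 4 + 3 + 3 + 4 + 4 + 3 + 4 + 3 = 41

41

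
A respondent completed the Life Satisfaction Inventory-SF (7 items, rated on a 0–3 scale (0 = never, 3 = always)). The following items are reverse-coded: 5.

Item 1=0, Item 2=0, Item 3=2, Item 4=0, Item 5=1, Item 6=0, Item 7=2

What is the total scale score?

6

Raw sum = 5. Reverse-coded items: 5; their raw sum = 1.
Each reversal replaces raw with 3 − raw, changing the total by 3 − 2·raw per item.
Total = 5 + 1·3 − 2·1 = 5 + 3 − 2 = 6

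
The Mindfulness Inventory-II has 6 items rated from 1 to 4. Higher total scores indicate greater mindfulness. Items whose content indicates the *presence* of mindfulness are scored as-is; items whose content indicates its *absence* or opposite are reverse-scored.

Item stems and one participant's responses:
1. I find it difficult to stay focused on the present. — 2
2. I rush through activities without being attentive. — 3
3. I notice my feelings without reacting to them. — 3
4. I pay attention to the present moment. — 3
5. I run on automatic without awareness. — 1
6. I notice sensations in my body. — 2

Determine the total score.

Items 1, 2, 5 describe the absence/opposite of mindfulness → reverse-score.
reversed = (1+4) − raw = 5 − raw.
  item 1: 5 − 2 = 3
  item 2: 5 − 3 = 2
  item 3: 3
  item 4: 3
  item 5: 5 − 1 = 4
  item 6: 2
Total = 3 + 2 + 3 + 3 + 4 + 2 = 17

17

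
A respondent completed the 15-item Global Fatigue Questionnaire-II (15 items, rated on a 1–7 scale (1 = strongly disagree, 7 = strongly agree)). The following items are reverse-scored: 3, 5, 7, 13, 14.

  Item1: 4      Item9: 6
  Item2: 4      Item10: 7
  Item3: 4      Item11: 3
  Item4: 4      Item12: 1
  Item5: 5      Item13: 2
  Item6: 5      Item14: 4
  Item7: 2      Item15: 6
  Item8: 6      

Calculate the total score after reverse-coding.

69

Apply reverse scoring (on a 1–7 scale, reversed = 8 − raw):
  item 3: 8 − 4 = 4
  item 5: 8 − 5 = 3
  item 7: 8 − 2 = 6
  item 13: 8 − 2 = 6
  item 14: 8 − 4 = 4
Scored responses: 4, 4, 4, 4, 3, 5, 6, 6, 6, 7, 3, 1, 6, 4, 6
Total = 4 + 4 + 4 + 4 + 3 + 5 + 6 + 6 + 6 + 7 + 3 + 1 + 6 + 4 + 6 = 69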